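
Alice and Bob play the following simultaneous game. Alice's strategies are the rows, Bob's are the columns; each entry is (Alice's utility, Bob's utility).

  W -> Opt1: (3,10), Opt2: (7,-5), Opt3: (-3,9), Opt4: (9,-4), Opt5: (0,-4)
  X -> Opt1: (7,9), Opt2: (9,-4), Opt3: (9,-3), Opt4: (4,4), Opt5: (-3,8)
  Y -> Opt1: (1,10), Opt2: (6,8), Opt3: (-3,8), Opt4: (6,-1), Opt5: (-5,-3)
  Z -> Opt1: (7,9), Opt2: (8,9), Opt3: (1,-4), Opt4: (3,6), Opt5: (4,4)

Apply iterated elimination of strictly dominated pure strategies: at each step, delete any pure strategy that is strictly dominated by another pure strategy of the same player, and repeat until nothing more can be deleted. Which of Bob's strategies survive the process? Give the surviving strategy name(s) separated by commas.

Bob's strategy Opt3 is strictly dominated by Opt1 (W: 10>9, X: 9>-3, Y: 10>8, Z: 9>-4) and is removed.
Alice's strategy Y is strictly dominated by W (Opt1: 3>1, Opt2: 7>6, Opt4: 9>6, Opt5: 0>-5) and is removed.
Column Opt4 is eliminated: Opt1 beats it against every remaining row (W: 10>-4, X: 9>4, Z: 9>6).
Row W is eliminated: Z beats it against every remaining column (Opt1: 7>3, Opt2: 8>7, Opt5: 4>0).
Bob's strategy Opt5 is strictly dominated by Opt1 (X: 9>8, Z: 9>4) and is removed.
Among the remaining strategies, none is strictly dominated by another pure strategy of the same player, so the elimination stops.
Surviving strategies — Alice: {X, Z}; Bob: {Opt1, Opt2}.

Opt1, Opt2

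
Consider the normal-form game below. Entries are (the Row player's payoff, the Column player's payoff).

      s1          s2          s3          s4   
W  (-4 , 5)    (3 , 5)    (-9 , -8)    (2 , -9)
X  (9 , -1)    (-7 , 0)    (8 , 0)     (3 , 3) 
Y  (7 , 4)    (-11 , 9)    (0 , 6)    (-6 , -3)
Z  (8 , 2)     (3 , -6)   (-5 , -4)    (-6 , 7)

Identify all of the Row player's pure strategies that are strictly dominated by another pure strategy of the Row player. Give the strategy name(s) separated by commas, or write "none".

Nothing dominates W: X at s2 (3>-7); Y at s2 (3>-11); Z at s2 (3=3).
X: no other strategy beats it everywhere (W at s1 (9>-4); Y at s1 (9>7); Z at s1 (9>8)).
Y is strictly dominated by X (s1: 9>7, s2: -7>-11, s3: 8>0, s4: 3>-6).
Z is not dominated — it holds its own against W at s1 (8>-4); X at s2 (3>-7); Y at s1 (8>7).

Y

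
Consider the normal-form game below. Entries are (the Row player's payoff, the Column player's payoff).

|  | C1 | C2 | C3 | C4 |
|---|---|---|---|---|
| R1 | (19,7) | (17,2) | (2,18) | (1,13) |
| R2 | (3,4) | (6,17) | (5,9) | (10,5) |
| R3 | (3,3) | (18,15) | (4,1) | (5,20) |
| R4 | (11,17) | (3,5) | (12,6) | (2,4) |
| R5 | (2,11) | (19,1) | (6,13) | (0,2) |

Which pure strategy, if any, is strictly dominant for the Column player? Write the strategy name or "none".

none

C1 fails to dominate C2 at R2 (4<17).
C2 fails to dominate C1 at R1 (2<7).
C3 fails to dominate C1 at R3 (1<3).
C4 fails to dominate C1 at R4 (4<17).
No single strategy dominates all the others.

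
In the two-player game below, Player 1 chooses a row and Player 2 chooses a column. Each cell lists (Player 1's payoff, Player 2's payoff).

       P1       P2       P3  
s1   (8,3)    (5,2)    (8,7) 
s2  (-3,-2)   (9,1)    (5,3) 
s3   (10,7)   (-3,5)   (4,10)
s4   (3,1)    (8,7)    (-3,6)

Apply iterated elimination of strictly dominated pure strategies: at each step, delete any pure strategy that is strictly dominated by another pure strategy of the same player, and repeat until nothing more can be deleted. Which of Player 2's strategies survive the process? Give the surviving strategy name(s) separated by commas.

P3

For Player 2, P3 strictly dominates P1 on the remaining rows (s1: 7>3, s2: 3>-2, s3: 10>7, s4: 6>1); eliminate P1.
Row s3 is eliminated: s1 beats it against every remaining column (P2: 5>-3, P3: 8>4).
Row s4 is eliminated: s2 beats it against every remaining column (P2: 9>8, P3: 5>-3).
Player 2's strategy P2 is strictly dominated by P3 (s1: 7>2, s2: 3>1) and is removed.
Player 1's strategy s2 is strictly dominated by s1 (P3: 8>5) and is removed.
Among the remaining strategies, none is strictly dominated by another pure strategy of the same player, so the elimination stops.
Surviving strategies — Player 1: {s1}; Player 2: {P3}.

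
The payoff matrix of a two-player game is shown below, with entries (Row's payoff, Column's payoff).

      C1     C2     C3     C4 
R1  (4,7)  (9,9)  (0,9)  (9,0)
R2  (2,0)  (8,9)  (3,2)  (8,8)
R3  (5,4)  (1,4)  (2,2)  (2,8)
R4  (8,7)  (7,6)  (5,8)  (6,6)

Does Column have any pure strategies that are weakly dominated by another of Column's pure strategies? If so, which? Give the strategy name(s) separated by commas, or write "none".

C1 is not dominated — it holds its own against C2 at R4 (7>6); C3 at R3 (4>2); C4 at R1 (7>0).
Nothing dominates C2: C1 at R1 (9>7); C3 at R2 (9>2); C4 at R1 (9>0).
C3 is not dominated — it holds its own against C1 at R1 (9>7); C2 at R4 (8>6); C4 at R1 (9>0).
C4 is not dominated — it holds its own against C1 at R2 (8>0); C2 at R3 (8>4); C3 at R2 (8>2).

none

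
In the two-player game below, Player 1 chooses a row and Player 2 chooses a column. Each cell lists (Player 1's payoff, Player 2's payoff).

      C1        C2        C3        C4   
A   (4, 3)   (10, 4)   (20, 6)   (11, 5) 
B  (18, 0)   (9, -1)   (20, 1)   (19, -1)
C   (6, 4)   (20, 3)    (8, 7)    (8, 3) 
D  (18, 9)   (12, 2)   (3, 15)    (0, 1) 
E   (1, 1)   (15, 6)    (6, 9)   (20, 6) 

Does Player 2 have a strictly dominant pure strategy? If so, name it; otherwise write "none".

C3 vs C1: A: 6>3, B: 1>0, C: 7>4, D: 15>9, E: 9>1.
C3 vs C2: A: 6>4, B: 1>-1, C: 7>3, D: 15>2, E: 9>6.
C3 vs C4: A: 6>5, B: 1>-1, C: 7>3, D: 15>1, E: 9>6.
C3 strictly beats every other strategy against every opponent action, so it is strictly dominant.

C3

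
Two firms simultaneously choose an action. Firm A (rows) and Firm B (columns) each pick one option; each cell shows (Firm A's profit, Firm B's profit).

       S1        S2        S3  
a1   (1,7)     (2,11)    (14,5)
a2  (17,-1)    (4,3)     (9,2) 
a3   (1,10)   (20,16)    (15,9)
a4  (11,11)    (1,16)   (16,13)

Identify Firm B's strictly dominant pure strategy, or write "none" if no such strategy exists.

S2 vs S1: a1: 11>7, a2: 3>-1, a3: 16>10, a4: 16>11.
S2 vs S3: a1: 11>5, a2: 3>2, a3: 16>9, a4: 16>13.
S2 strictly beats every other strategy against every opponent action, so it is strictly dominant.

S2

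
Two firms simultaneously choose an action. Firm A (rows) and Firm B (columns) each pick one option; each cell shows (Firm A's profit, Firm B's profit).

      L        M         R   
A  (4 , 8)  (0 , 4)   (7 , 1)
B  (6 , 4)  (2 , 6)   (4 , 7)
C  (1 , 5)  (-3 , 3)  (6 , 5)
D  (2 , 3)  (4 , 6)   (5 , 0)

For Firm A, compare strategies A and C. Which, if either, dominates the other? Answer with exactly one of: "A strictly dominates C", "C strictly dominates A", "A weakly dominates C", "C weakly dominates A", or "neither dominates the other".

A strictly dominates C

A's payoffs vs C's, by Firm B's action — L: 4>1, M: 0>-3, R: 7>6.
A gives a strictly higher payoff against each choice by Firm B, so A strictly dominates C.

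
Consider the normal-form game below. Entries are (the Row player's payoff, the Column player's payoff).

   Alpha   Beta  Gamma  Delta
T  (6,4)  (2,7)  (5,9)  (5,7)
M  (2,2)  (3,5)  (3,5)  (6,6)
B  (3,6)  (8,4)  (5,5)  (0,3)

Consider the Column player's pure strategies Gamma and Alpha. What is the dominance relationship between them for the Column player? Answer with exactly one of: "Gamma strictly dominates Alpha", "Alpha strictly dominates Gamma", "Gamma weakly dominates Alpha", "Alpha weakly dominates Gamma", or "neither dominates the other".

Gamma's payoffs vs Alpha's, by the Row player's action — T: 9>4, M: 5>2, B: 5<6.
Gamma does better at T, M but worse at B; neither strategy dominates the other.

neither dominates the other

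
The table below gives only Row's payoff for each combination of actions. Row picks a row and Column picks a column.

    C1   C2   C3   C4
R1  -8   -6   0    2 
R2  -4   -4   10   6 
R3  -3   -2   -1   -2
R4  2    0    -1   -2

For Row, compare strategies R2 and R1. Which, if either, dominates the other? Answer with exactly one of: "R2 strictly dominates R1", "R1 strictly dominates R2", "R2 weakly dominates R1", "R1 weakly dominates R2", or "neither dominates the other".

Compare R2 to R1 across every action of Column: C1: -4>-8, C2: -4>-6, C3: 10>0, C4: 6>2.
Every comparison favours R2, so R2 strictly dominates R1.

R2 strictly dominates R1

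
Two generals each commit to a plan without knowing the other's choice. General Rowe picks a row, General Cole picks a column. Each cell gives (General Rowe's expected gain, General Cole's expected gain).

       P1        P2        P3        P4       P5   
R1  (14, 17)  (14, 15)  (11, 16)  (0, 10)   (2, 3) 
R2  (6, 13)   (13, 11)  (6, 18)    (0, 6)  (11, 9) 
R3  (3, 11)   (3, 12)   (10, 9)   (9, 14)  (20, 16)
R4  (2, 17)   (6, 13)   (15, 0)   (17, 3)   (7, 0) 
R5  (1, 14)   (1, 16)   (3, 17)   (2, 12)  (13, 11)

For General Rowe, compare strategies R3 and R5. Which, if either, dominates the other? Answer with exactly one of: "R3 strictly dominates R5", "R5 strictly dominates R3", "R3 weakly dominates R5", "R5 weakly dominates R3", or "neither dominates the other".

Compare R3 to R5 across each choice by General Cole: P1: 3>1, P2: 3>1, P3: 10>3, P4: 9>2, P5: 20>13.
R3 gives a strictly higher payoff against each choice by General Cole, so R3 strictly dominates R5.

R3 strictly dominates R5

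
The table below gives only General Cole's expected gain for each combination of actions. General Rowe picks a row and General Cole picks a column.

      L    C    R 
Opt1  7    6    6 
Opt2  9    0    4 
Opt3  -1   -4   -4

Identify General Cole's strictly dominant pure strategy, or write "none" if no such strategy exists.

L

L vs C: Opt1: 7>6, Opt2: 9>0, Opt3: -1>-4.
L vs R: Opt1: 7>6, Opt2: 9>4, Opt3: -1>-4.
L strictly beats every other strategy against every opponent action, so it is strictly dominant.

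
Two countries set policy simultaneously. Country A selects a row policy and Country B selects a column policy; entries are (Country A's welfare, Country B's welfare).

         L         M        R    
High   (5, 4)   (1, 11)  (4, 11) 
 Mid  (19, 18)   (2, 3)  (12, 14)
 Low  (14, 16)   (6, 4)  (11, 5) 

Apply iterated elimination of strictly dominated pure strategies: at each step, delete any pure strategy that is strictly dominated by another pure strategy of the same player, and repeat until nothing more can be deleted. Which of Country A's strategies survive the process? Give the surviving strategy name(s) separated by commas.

Country A's strategy High is strictly dominated by Mid (L: 19>5, M: 2>1, R: 12>4) and is removed.
Column M is eliminated: L beats it against every remaining row (Mid: 18>3, Low: 16>4).
For Country A, Mid strictly dominates Low on the remaining columns (L: 19>14, R: 12>11); eliminate Low.
For Country B, L strictly dominates R on the remaining rows (Mid: 18>14); eliminate R.
Among the remaining strategies, none is strictly dominated by another pure strategy of the same player, so the elimination stops.
Surviving strategies — Country A: {Mid}; Country B: {L}.

Mid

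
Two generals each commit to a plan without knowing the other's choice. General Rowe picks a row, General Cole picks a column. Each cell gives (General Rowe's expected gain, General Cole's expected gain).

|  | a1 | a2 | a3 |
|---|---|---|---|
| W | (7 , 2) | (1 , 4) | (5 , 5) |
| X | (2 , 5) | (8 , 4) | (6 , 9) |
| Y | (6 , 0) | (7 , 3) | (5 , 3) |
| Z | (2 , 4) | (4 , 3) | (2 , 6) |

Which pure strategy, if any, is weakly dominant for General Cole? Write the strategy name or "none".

a3

a3 vs a1: W: 5>2, X: 9>5, Y: 3>0, Z: 6>4.
a3 vs a2: W: 5>4, X: 9>4, Y: 3=3, Z: 6>3.
a3 is at least as good as every other strategy against every opponent action, so it is weakly dominant.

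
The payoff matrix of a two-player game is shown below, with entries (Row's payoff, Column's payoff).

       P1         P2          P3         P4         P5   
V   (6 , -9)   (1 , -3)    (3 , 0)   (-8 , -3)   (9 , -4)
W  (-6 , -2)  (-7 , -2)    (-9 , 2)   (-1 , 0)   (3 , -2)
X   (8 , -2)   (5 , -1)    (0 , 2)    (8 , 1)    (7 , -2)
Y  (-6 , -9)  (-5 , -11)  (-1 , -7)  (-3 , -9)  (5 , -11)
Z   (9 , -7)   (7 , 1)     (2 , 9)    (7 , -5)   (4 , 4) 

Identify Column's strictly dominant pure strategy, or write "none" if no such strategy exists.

P3 vs P1: V: 0>-9, W: 2>-2, X: 2>-2, Y: -7>-9, Z: 9>-7.
P3 vs P2: V: 0>-3, W: 2>-2, X: 2>-1, Y: -7>-11, Z: 9>1.
P3 vs P4: V: 0>-3, W: 2>0, X: 2>1, Y: -7>-9, Z: 9>-5.
P3 vs P5: V: 0>-4, W: 2>-2, X: 2>-2, Y: -7>-11, Z: 9>4.
P3 strictly beats every other strategy against every opponent action, so it is strictly dominant.

P3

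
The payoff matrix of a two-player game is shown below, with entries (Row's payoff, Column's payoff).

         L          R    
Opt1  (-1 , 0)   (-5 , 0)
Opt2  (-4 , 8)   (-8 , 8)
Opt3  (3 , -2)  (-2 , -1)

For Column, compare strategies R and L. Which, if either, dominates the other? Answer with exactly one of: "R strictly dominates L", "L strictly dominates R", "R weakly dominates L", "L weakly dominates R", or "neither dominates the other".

R weakly dominates L

Compare R to L across every action of Row: Opt1: 0=0, Opt2: 8=8, Opt3: -1>-2.
R is at least as good everywhere and strictly better somewhere (tied only at Opt1, Opt2), so R weakly but not strictly dominates L.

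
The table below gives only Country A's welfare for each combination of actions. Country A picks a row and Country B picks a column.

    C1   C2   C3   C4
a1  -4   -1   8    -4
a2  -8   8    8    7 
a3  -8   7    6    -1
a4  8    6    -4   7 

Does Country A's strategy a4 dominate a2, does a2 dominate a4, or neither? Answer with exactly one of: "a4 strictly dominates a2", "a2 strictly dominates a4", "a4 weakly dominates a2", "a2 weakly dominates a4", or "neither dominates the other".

neither dominates the other

a4's payoffs vs a2's, by Country B's action — C1: 8>-8, C2: 6<8, C3: -4<8, C4: 7=7.
a4 does better at C1 but worse at C2, C3; neither strategy dominates the other.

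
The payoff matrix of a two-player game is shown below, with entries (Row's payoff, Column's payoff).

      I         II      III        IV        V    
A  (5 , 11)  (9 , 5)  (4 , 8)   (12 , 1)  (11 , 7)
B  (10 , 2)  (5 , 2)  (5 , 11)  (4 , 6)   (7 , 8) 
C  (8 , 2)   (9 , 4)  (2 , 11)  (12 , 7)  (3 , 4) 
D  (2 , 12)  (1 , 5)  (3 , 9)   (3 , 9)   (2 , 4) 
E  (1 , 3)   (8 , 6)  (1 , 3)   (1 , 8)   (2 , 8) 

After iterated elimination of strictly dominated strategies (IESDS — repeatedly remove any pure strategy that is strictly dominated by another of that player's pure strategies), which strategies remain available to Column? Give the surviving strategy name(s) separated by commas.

III

Row D is eliminated: A beats it against every remaining column (I: 5>2, II: 9>1, III: 4>3, IV: 12>3, V: 11>2).
Row's strategy E is strictly dominated by A (I: 5>1, II: 9>8, III: 4>1, IV: 12>1, V: 11>2) and is removed.
Column's strategy II is strictly dominated by III (A: 8>5, B: 11>2, C: 11>4) and is removed.
Column's strategy IV is strictly dominated by III (A: 8>1, B: 11>6, C: 11>7) and is removed.
Row's strategy C is strictly dominated by B (I: 10>8, III: 5>2, V: 7>3) and is removed.
Column's strategy V is strictly dominated by III (A: 8>7, B: 11>8) and is removed.
Row A is eliminated: B beats it against every remaining column (I: 10>5, III: 5>4).
Column's strategy I is strictly dominated by III (B: 11>2) and is removed.
Among the remaining strategies, none is strictly dominated by another pure strategy of the same player, so the elimination stops.
Surviving strategies — Row: {B}; Column: {III}.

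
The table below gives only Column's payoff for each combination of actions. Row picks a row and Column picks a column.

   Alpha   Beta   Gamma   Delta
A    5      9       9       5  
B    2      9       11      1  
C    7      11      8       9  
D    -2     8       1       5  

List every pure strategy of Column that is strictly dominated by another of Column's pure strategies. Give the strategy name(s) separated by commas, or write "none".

Alpha, Delta

Beta strictly dominates Alpha — A: 9>5, B: 9>2, C: 11>7, D: 8>-2.
Nothing dominates Beta: Alpha at A (9>5); Gamma at A (9=9); Delta at A (9>5).
Gamma: no other strategy beats it everywhere (Alpha at A (9>5); Beta at A (9=9); Delta at A (9>5)).
Beta strictly dominates Delta — A: 9>5, B: 9>1, C: 11>9, D: 8>5.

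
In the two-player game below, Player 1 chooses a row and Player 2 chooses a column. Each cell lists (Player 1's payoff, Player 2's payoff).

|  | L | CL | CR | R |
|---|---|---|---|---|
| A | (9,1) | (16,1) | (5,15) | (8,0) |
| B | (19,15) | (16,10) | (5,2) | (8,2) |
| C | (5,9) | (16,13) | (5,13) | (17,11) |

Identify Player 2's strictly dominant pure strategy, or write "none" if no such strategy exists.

none

L fails to dominate CL at A (1=1).
CL fails to dominate L at A (1=1).
CR fails to dominate L at B (2<15).
R fails to dominate L at A (0<1).
No single strategy dominates all the others.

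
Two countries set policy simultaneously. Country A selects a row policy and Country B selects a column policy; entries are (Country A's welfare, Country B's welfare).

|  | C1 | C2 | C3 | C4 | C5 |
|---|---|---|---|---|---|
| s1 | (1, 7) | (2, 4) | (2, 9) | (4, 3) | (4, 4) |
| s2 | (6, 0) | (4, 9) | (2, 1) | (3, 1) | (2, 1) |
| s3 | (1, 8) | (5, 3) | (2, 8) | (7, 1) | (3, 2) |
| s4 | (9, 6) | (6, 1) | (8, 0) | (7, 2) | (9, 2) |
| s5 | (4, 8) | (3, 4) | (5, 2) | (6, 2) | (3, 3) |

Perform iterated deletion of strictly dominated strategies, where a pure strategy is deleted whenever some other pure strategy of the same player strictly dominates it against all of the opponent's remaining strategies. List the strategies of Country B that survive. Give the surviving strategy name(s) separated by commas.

C1

For Country A, s4 strictly dominates s1 on the remaining columns (C1: 9>1, C2: 6>2, C3: 8>2, C4: 7>4, C5: 9>4); eliminate s1.
Row s2 is eliminated: s4 beats it against every remaining column (C1: 9>6, C2: 6>4, C3: 8>2, C4: 7>3, C5: 9>2).
Row s5 is eliminated: s4 beats it against every remaining column (C1: 9>4, C2: 6>3, C3: 8>5, C4: 7>6, C5: 9>3).
Column C2 is eliminated: C1 beats it against every remaining row (s3: 8>3, s4: 6>1).
Column C4 is eliminated: C1 beats it against every remaining row (s3: 8>1, s4: 6>2).
Row s3 is eliminated: s4 beats it against every remaining column (C1: 9>1, C3: 8>2, C5: 9>3).
Column C3 is eliminated: C1 beats it against every remaining row (s4: 6>0).
For Country B, C1 strictly dominates C5 on the remaining rows (s4: 6>2); eliminate C5.
Among the remaining strategies, none is strictly dominated by another pure strategy of the same player, so the elimination stops.
Surviving strategies — Country A: {s4}; Country B: {C1}.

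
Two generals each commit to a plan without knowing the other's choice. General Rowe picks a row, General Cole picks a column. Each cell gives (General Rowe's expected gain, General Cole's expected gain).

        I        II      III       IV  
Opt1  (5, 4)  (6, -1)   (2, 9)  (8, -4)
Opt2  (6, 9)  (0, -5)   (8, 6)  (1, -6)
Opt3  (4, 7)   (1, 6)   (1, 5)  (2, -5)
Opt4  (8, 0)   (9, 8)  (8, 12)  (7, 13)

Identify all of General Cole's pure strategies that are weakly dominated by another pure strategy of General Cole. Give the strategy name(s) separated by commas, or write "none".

Nothing dominates I: II at Opt1 (4>-1); III at Opt2 (9>6); IV at Opt1 (4>-4).
II: no other strategy beats it everywhere (I at Opt4 (8>0); III at Opt3 (6>5); IV at Opt1 (-1>-4)).
III: no other strategy beats it everywhere (I at Opt1 (9>4); II at Opt1 (9>-1); IV at Opt1 (9>-4)).
Nothing dominates IV: I at Opt4 (13>0); II at Opt4 (13>8); III at Opt4 (13>12).

none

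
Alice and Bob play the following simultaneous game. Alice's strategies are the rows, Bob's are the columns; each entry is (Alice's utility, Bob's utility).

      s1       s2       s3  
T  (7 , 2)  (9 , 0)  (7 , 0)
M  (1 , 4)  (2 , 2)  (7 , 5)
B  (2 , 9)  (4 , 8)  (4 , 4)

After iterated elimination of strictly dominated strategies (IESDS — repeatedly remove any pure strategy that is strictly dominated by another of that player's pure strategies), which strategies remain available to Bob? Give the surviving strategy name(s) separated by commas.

Row B is eliminated: T beats it against every remaining column (s1: 7>2, s2: 9>4, s3: 7>4).
Bob's strategy s2 is strictly dominated by s1 (T: 2>0, M: 4>2) and is removed.
Among the remaining strategies, none is strictly dominated by another pure strategy of the same player, so the elimination stops.
Surviving strategies — Alice: {T, M}; Bob: {s1, s3}.

s1, s3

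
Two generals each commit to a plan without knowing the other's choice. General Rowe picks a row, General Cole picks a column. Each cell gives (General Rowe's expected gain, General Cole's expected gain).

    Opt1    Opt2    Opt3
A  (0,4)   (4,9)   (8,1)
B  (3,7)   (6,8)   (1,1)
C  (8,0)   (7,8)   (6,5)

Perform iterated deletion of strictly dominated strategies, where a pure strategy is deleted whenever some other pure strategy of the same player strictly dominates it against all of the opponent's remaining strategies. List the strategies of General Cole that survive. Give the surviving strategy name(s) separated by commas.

Row B is eliminated: C beats it against every remaining column (Opt1: 8>3, Opt2: 7>6, Opt3: 6>1).
General Cole's strategy Opt1 is strictly dominated by Opt2 (A: 9>4, C: 8>0) and is removed.
For General Cole, Opt2 strictly dominates Opt3 on the remaining rows (A: 9>1, C: 8>5); eliminate Opt3.
For General Rowe, C strictly dominates A on the remaining columns (Opt2: 7>4); eliminate A.
Among the remaining strategies, none is strictly dominated by another pure strategy of the same player, so the elimination stops.
Surviving strategies — General Rowe: {C}; General Cole: {Opt2}.

Opt2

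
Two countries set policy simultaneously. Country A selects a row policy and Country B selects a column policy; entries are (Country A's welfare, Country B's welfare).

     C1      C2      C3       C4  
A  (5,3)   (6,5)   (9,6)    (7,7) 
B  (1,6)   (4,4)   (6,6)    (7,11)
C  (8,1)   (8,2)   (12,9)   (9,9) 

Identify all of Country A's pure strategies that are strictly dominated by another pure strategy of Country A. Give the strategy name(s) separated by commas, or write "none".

C strictly dominates A — C1: 8>5, C2: 8>6, C3: 12>9, C4: 9>7.
C strictly dominates B — C1: 8>1, C2: 8>4, C3: 12>6, C4: 9>7.
Nothing dominates C: A at C1 (8>5); B at C1 (8>1).

A, B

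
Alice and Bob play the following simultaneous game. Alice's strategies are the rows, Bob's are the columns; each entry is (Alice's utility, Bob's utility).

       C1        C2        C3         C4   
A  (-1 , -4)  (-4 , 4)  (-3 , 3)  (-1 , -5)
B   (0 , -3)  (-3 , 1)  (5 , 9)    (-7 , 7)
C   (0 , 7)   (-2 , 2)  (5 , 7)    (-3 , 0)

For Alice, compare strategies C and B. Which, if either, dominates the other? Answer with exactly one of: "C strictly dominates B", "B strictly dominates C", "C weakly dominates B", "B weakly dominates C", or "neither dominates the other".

Compare C to B across every action of Bob: C1: 0=0, C2: -2>-3, C3: 5=5, C4: -3>-7.
C is at least as good everywhere and strictly better somewhere (tied only at C1, C3), so C weakly but not strictly dominates B.

C weakly dominates B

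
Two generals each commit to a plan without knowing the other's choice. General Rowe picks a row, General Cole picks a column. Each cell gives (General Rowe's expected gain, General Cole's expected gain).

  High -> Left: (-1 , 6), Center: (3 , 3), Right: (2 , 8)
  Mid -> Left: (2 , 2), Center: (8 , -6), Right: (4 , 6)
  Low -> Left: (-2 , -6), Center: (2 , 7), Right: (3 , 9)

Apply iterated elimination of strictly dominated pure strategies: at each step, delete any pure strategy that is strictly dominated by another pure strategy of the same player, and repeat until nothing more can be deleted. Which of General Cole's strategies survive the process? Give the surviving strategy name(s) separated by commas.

Row High is eliminated: Mid beats it against every remaining column (Left: 2>-1, Center: 8>3, Right: 4>2).
General Rowe's strategy Low is strictly dominated by Mid (Left: 2>-2, Center: 8>2, Right: 4>3) and is removed.
For General Cole, Right strictly dominates Left on the remaining rows (Mid: 6>2); eliminate Left.
General Cole's strategy Center is strictly dominated by Right (Mid: 6>-6) and is removed.
Among the remaining strategies, none is strictly dominated by another pure strategy of the same player, so the elimination stops.
Surviving strategies — General Rowe: {Mid}; General Cole: {Right}.

Right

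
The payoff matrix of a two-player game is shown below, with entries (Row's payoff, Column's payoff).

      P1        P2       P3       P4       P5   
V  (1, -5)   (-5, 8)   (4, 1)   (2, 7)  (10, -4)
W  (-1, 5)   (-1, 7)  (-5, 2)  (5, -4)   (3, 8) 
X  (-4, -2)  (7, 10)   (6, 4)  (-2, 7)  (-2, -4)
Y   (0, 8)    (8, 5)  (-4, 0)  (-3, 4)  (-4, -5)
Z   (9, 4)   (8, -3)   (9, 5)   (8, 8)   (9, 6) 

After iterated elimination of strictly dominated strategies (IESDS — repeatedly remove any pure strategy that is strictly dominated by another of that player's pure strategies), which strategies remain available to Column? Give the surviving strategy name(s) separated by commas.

P4

Row W is eliminated: Z beats it against every remaining column (P1: 9>-1, P2: 8>-1, P3: 9>-5, P4: 8>5, P5: 9>3).
Row X is eliminated: Z beats it against every remaining column (P1: 9>-4, P2: 8>7, P3: 9>6, P4: 8>-2, P5: 9>-2).
Column's strategy P3 is strictly dominated by P4 (V: 7>1, Y: 4>0, Z: 8>5) and is removed.
Column's strategy P5 is strictly dominated by P4 (V: 7>-4, Y: 4>-5, Z: 8>6) and is removed.
Row's strategy V is strictly dominated by Z (P1: 9>1, P2: 8>-5, P4: 8>2) and is removed.
Column P2 is eliminated: P1 beats it against every remaining row (Y: 8>5, Z: 4>-3).
Row Y is eliminated: Z beats it against every remaining column (P1: 9>0, P4: 8>-3).
Column P1 is eliminated: P4 beats it against every remaining row (Z: 8>4).
Among the remaining strategies, none is strictly dominated by another pure strategy of the same player, so the elimination stops.
Surviving strategies — Row: {Z}; Column: {P4}.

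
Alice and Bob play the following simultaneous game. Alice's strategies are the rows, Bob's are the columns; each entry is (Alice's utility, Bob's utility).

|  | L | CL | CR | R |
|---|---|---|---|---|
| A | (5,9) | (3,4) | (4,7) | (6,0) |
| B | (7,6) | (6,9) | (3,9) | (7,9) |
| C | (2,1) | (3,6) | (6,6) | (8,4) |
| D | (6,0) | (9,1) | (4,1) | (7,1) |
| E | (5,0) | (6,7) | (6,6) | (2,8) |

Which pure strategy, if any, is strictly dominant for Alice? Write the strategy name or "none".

none

A fails to dominate B at L (5<7).
B fails to dominate A at CR (3<4).
C fails to dominate A at L (2<5).
D fails to dominate A at CR (4=4).
E fails to dominate A at L (5=5).
No single strategy dominates all the others.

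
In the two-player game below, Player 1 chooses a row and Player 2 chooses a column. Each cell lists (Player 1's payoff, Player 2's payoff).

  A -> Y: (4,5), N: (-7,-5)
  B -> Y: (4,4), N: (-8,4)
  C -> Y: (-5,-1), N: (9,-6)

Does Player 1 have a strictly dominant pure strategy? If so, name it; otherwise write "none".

none

A fails to dominate B at Y (4=4).
B fails to dominate A at Y (4=4).
C fails to dominate A at Y (-5<4).
No single strategy dominates all the others.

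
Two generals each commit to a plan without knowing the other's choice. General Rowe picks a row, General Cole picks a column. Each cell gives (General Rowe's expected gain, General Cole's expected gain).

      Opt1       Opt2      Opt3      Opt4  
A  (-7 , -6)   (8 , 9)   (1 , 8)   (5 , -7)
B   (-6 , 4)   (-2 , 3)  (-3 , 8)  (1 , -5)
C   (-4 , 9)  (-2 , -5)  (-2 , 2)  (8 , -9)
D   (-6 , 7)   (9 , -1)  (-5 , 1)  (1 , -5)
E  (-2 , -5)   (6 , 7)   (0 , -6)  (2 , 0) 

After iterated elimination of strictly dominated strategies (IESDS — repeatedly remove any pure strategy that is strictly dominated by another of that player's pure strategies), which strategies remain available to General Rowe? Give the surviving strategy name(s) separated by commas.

A, D, E

For General Rowe, E strictly dominates B on the remaining columns (Opt1: -2>-6, Opt2: 6>-2, Opt3: 0>-3, Opt4: 2>1); eliminate B.
General Cole's strategy Opt4 is strictly dominated by Opt2 (A: 9>-7, C: -5>-9, D: -1>-5, E: 7>0) and is removed.
For General Rowe, E strictly dominates C on the remaining columns (Opt1: -2>-4, Opt2: 6>-2, Opt3: 0>-2); eliminate C.
Among the remaining strategies, none is strictly dominated by another pure strategy of the same player, so the elimination stops.
Surviving strategies — General Rowe: {A, D, E}; General Cole: {Opt1, Opt2, Opt3}.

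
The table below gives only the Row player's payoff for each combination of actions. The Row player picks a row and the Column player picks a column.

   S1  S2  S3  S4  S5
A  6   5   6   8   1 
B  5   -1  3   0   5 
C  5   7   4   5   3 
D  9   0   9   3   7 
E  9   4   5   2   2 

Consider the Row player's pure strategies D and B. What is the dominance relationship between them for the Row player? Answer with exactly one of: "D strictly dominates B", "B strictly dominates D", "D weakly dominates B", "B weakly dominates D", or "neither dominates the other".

D strictly dominates B

Compare D to B across each choice by the Column player: S1: 9>5, S2: 0>-1, S3: 9>3, S4: 3>0, S5: 7>5.
Every comparison favours D, so D strictly dominates B.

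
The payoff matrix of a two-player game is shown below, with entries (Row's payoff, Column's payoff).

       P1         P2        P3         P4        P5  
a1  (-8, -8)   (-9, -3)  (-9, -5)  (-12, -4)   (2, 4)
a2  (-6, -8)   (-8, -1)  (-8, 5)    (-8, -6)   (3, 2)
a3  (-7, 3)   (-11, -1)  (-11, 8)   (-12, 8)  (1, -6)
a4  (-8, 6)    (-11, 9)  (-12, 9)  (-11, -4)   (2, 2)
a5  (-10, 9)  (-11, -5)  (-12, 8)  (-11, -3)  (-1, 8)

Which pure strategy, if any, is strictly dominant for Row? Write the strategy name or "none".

a2

a2 vs a1: P1: -6>-8, P2: -8>-9, P3: -8>-9, P4: -8>-12, P5: 3>2.
a2 vs a3: P1: -6>-7, P2: -8>-11, P3: -8>-11, P4: -8>-12, P5: 3>1.
a2 vs a4: P1: -6>-8, P2: -8>-11, P3: -8>-12, P4: -8>-11, P5: 3>2.
a2 vs a5: P1: -6>-10, P2: -8>-11, P3: -8>-12, P4: -8>-11, P5: 3>-1.
a2 strictly beats every other strategy against every opponent action, so it is strictly dominant.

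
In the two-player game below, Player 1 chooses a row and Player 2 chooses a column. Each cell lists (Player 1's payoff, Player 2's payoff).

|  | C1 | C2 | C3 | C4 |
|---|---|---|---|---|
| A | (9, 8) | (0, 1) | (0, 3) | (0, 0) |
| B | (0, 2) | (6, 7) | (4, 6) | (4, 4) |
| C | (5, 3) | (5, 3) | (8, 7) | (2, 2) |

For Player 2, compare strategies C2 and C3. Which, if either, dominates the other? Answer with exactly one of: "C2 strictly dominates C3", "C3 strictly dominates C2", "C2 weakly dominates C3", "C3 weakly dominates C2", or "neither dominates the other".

neither dominates the other

C2's payoffs vs C3's, by Player 1's action — A: 1<3, B: 7>6, C: 3<7.
C2 does better at B but worse at A, C; neither strategy dominates the other.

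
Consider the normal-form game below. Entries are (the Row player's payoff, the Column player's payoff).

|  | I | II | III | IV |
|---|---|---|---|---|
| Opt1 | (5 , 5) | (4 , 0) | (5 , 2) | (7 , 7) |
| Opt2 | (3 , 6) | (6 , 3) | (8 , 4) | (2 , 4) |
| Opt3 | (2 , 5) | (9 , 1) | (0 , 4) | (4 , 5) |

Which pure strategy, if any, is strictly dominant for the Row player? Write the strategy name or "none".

none

Opt1 fails to dominate Opt2 at II (4<6).
Opt2 fails to dominate Opt1 at I (3<5).
Opt3 fails to dominate Opt1 at I (2<5).
No single strategy dominates all the others.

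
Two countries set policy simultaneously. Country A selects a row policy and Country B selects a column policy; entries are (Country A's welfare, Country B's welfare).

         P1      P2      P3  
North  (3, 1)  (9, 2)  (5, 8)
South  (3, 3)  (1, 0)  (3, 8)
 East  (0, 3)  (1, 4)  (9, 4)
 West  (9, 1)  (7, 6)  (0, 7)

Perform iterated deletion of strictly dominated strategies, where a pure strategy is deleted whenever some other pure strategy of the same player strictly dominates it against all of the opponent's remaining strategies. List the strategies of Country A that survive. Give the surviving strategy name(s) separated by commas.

North, East

Column P1 is eliminated: P3 beats it against every remaining row (North: 8>1, South: 8>3, East: 4>3, West: 7>1).
Row South is eliminated: North beats it against every remaining column (P2: 9>1, P3: 5>3).
Country A's strategy West is strictly dominated by North (P2: 9>7, P3: 5>0) and is removed.
Among the remaining strategies, none is strictly dominated by another pure strategy of the same player, so the elimination stops.
Surviving strategies — Country A: {North, East}; Country B: {P2, P3}.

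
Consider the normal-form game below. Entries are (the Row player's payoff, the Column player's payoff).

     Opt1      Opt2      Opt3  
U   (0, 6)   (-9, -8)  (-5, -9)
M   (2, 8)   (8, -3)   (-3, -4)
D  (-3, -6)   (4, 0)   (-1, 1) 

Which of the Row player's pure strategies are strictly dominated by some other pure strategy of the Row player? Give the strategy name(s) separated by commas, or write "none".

U

M strictly dominates U — Opt1: 2>0, Opt2: 8>-9, Opt3: -3>-5.
Nothing dominates M: U at Opt1 (2>0); D at Opt1 (2>-3).
Nothing dominates D: U at Opt2 (4>-9); M at Opt3 (-1>-3).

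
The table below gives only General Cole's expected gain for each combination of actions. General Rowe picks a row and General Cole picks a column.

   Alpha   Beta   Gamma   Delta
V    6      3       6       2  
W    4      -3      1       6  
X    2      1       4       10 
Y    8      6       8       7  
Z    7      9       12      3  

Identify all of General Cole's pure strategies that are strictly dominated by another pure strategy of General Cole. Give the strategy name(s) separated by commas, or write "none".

Beta

Alpha: no other strategy beats it everywhere (Beta at V (6>3); Gamma at V (6=6); Delta at V (6>2)).
Gamma strictly dominates Beta — V: 6>3, W: 1>-3, X: 4>1, Y: 8>6, Z: 12>9.
Nothing dominates Gamma: Alpha at V (6=6); Beta at V (6>3); Delta at V (6>2).
Delta is not dominated — it holds its own against Alpha at W (6>4); Beta at W (6>-3); Gamma at W (6>1).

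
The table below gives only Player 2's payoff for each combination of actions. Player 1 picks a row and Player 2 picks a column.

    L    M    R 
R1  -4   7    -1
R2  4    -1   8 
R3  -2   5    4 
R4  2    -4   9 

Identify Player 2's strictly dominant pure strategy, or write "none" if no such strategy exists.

none

L fails to dominate M at R1 (-4<7).
M fails to dominate L at R2 (-1<4).
R fails to dominate M at R1 (-1<7).
No single strategy dominates all the others.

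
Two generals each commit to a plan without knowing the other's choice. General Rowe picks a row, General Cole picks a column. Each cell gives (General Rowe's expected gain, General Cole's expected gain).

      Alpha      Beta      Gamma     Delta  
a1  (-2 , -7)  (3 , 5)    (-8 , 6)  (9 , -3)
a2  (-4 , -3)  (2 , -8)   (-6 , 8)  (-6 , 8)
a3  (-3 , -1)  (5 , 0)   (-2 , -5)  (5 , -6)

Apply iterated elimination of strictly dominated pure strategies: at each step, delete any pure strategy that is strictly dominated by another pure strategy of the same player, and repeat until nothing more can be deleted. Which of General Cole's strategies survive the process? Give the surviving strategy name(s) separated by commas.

Beta

For General Rowe, a3 strictly dominates a2 on the remaining columns (Alpha: -3>-4, Beta: 5>2, Gamma: -2>-6, Delta: 5>-6); eliminate a2.
Column Alpha is eliminated: Beta beats it against every remaining row (a1: 5>-7, a3: 0>-1).
For General Cole, Beta strictly dominates Delta on the remaining rows (a1: 5>-3, a3: 0>-6); eliminate Delta.
Row a1 is eliminated: a3 beats it against every remaining column (Beta: 5>3, Gamma: -2>-8).
General Cole's strategy Gamma is strictly dominated by Beta (a3: 0>-5) and is removed.
Among the remaining strategies, none is strictly dominated by another pure strategy of the same player, so the elimination stops.
Surviving strategies — General Rowe: {a3}; General Cole: {Beta}.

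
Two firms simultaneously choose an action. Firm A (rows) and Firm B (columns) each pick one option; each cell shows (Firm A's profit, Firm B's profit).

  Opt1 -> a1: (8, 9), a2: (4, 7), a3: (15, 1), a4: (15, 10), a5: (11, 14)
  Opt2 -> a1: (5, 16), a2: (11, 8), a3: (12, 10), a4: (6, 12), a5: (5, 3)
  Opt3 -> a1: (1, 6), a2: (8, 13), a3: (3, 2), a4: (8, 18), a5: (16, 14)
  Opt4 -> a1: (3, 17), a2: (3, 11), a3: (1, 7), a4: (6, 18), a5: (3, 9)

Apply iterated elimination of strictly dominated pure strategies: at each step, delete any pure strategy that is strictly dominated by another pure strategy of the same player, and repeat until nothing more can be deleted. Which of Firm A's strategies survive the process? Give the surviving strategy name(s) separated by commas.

Opt1, Opt3

Row Opt4 is eliminated: Opt1 beats it against every remaining column (a1: 8>3, a2: 4>3, a3: 15>1, a4: 15>6, a5: 11>3).
Firm B's strategy a2 is strictly dominated by a4 (Opt1: 10>7, Opt2: 12>8, Opt3: 18>13) and is removed.
Firm A's strategy Opt2 is strictly dominated by Opt1 (a1: 8>5, a3: 15>12, a4: 15>6, a5: 11>5) and is removed.
Column a1 is eliminated: a4 beats it against every remaining row (Opt1: 10>9, Opt3: 18>6).
For Firm B, a4 strictly dominates a3 on the remaining rows (Opt1: 10>1, Opt3: 18>2); eliminate a3.
Among the remaining strategies, none is strictly dominated by another pure strategy of the same player, so the elimination stops.
Surviving strategies — Firm A: {Opt1, Opt3}; Firm B: {a4, a5}.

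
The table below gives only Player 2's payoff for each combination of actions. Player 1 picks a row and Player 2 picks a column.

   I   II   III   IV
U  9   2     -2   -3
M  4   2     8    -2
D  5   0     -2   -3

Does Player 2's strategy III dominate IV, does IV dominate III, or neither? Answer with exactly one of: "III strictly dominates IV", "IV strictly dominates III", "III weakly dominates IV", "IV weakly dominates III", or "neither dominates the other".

III strictly dominates IV

Compare III to IV across each choice by Player 1: U: -2>-3, M: 8>-2, D: -2>-3.
Every comparison favours III, so III strictly dominates IV.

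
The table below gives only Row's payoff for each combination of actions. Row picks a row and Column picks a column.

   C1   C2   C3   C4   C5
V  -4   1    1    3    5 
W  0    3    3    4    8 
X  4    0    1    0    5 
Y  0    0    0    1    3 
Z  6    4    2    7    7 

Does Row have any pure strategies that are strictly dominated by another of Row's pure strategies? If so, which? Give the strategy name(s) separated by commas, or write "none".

V is strictly dominated by W (C1: 0>-4, C2: 3>1, C3: 3>1, C4: 4>3, C5: 8>5).
Nothing dominates W: V at C1 (0>-4); X at C2 (3>0); Y at C1 (0=0); Z at C3 (3>2).
Z strictly dominates X — C1: 6>4, C2: 4>0, C3: 2>1, C4: 7>0, C5: 7>5.
Y is strictly dominated by Z (C1: 6>0, C2: 4>0, C3: 2>0, C4: 7>1, C5: 7>3).
Z: no other strategy beats it everywhere (V at C1 (6>-4); W at C1 (6>0); X at C1 (6>4); Y at C1 (6>0)).

V, X, Y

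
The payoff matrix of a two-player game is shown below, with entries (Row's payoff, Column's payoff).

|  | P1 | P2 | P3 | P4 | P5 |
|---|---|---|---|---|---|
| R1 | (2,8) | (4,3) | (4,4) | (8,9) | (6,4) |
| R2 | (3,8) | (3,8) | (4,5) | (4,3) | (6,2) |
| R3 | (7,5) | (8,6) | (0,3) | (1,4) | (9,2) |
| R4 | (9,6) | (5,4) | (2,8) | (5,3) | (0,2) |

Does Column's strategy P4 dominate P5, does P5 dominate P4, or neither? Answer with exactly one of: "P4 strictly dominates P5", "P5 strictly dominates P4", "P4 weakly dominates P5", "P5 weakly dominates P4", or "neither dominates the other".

P4 strictly dominates P5

P4's payoffs vs P5's, by Row's action — R1: 9>4, R2: 3>2, R3: 4>2, R4: 3>2.
Every comparison favours P4, so P4 strictly dominates P5.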